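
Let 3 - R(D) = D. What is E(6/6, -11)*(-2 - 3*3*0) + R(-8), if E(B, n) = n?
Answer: 33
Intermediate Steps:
R(D) = 3 - D
E(6/6, -11)*(-2 - 3*3*0) + R(-8) = -11*(-2 - 3*3*0) + (3 - 1*(-8)) = -11*(-2 - 9*0) + (3 + 8) = -11*(-2 + 0) + 11 = -11*(-2) + 11 = 22 + 11 = 33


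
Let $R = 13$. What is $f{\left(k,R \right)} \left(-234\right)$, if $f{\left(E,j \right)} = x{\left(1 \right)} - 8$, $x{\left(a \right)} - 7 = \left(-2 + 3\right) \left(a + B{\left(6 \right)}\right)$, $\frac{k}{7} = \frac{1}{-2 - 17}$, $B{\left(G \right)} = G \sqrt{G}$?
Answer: $- 1404 \sqrt{6} \approx -3439.1$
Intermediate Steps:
$B{\left(G \right)} = G^{\frac{3}{2}}$
$k = - \frac{7}{19}$ ($k = \frac{7}{-2 - 17} = \frac{7}{-19} = 7 \left(- \frac{1}{19}\right) = - \frac{7}{19} \approx -0.36842$)
$x{\left(a \right)} = 7 + a + 6 \sqrt{6}$ ($x{\left(a \right)} = 7 + \left(-2 + 3\right) \left(a + 6^{\frac{3}{2}}\right) = 7 + 1 \left(a + 6 \sqrt{6}\right) = 7 + \left(a + 6 \sqrt{6}\right) = 7 + a + 6 \sqrt{6}$)
$f{\left(E,j \right)} = 6 \sqrt{6}$ ($f{\left(E,j \right)} = \left(7 + 1 + 6 \sqrt{6}\right) - 8 = \left(8 + 6 \sqrt{6}\right) - 8 = 6 \sqrt{6}$)
$f{\left(k,R \right)} \left(-234\right) = 6 \sqrt{6} \left(-234\right) = - 1404 \sqrt{6}$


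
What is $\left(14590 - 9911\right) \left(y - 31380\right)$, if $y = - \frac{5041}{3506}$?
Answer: $- \frac{514799118959}{3506} \approx -1.4683 \cdot 10^{8}$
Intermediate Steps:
$y = - \frac{5041}{3506}$ ($y = \left(-5041\right) \frac{1}{3506} = - \frac{5041}{3506} \approx -1.4378$)
$\left(14590 - 9911\right) \left(y - 31380\right) = \left(14590 - 9911\right) \left(- \frac{5041}{3506} - 31380\right) = \left(14590 - 9911\right) \left(- \frac{110023321}{3506}\right) = 4679 \left(- \frac{110023321}{3506}\right) = - \frac{514799118959}{3506}$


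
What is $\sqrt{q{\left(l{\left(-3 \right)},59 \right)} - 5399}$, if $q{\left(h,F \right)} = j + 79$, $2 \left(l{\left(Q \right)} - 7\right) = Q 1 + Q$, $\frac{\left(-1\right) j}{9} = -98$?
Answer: $i \sqrt{4438} \approx 66.618 i$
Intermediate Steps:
$j = 882$ ($j = \left(-9\right) \left(-98\right) = 882$)
$l{\left(Q \right)} = 7 + Q$ ($l{\left(Q \right)} = 7 + \frac{Q 1 + Q}{2} = 7 + \frac{Q + Q}{2} = 7 + \frac{2 Q}{2} = 7 + Q$)
$q{\left(h,F \right)} = 961$ ($q{\left(h,F \right)} = 882 + 79 = 961$)
$\sqrt{q{\left(l{\left(-3 \right)},59 \right)} - 5399} = \sqrt{961 - 5399} = \sqrt{-4438} = i \sqrt{4438}$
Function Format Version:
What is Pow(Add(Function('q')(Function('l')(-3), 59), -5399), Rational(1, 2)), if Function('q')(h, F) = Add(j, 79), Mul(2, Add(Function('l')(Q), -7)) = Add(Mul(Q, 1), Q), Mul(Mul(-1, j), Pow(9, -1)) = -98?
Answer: Mul(I, Pow(4438, Rational(1, 2))) ≈ Mul(66.618, I)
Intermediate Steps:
j = 882 (j = Mul(-9, -98) = 882)
Function('l')(Q) = Add(7, Q) (Function('l')(Q) = Add(7, Mul(Rational(1, 2), Add(Mul(Q, 1), Q))) = Add(7, Mul(Rational(1, 2), Add(Q, Q))) = Add(7, Mul(Rational(1, 2), Mul(2, Q))) = Add(7, Q))
Function('q')(h, F) = 961 (Function('q')(h, F) = Add(882, 79) = 961)
Pow(Add(Function('q')(Function('l')(-3), 59), -5399), Rational(1, 2)) = Pow(Add(961, -5399), Rational(1, 2)) = Pow(-4438, Rational(1, 2)) = Mul(I, Pow(4438, Rational(1, 2)))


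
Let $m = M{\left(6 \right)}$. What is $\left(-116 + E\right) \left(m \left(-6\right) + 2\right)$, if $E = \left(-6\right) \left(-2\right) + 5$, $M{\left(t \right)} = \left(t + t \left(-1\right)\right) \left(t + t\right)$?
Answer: $-198$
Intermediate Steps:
$M{\left(t \right)} = 0$ ($M{\left(t \right)} = \left(t - t\right) 2 t = 0 \cdot 2 t = 0$)
$m = 0$
$E = 17$ ($E = 12 + 5 = 17$)
$\left(-116 + E\right) \left(m \left(-6\right) + 2\right) = \left(-116 + 17\right) \left(0 \left(-6\right) + 2\right) = - 99 \left(0 + 2\right) = \left(-99\right) 2 = -198$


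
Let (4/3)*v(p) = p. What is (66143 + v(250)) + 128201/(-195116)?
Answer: 12942013637/195116 ≈ 66330.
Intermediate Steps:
v(p) = 3*p/4
(66143 + v(250)) + 128201/(-195116) = (66143 + (¾)*250) + 128201/(-195116) = (66143 + 375/2) + 128201*(-1/195116) = 132661/2 - 128201/195116 = 12942013637/195116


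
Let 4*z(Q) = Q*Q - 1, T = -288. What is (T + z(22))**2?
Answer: 447561/16 ≈ 27973.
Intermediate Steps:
z(Q) = -1/4 + Q**2/4 (z(Q) = (Q*Q - 1)/4 = (Q**2 - 1)/4 = (-1 + Q**2)/4 = -1/4 + Q**2/4)
(T + z(22))**2 = (-288 + (-1/4 + (1/4)*22**2))**2 = (-288 + (-1/4 + (1/4)*484))**2 = (-288 + (-1/4 + 121))**2 = (-288 + 483/4)**2 = (-669/4)**2 = 447561/16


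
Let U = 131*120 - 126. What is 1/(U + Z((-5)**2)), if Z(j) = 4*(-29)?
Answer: 1/15478 ≈ 6.4608e-5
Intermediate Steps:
Z(j) = -116
U = 15594 (U = 15720 - 126 = 15594)
1/(U + Z((-5)**2)) = 1/(15594 - 116) = 1/15478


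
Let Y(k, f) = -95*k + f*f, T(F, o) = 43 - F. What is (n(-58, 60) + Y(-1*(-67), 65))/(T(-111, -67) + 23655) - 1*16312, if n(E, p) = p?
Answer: -388374488/23809 ≈ -16312.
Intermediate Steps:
Y(k, f) = f² - 95*k (Y(k, f) = -95*k + f² = f² - 95*k)
(n(-58, 60) + Y(-1*(-67), 65))/(T(-111, -67) + 23655) - 1*16312 = (60 + (65² - (-95)*(-67)))/((43 - 1*(-111)) + 23655) - 1*16312 = (60 + (4225 - 95*67))/((43 + 111) + 23655) - 16312 = (60 + (4225 - 6365))/(154 + 23655) - 16312 = (60 - 2140)/23809 - 16312 = -2080*1/23809 - 16312 = -2080/23809 - 16312 = -388374488/23809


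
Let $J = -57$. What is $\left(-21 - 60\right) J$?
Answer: $4617$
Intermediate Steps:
$\left(-21 - 60\right) J = \left(-21 - 60\right) \left(-57\right) = \left(-81\right) \left(-57\right) = 4617$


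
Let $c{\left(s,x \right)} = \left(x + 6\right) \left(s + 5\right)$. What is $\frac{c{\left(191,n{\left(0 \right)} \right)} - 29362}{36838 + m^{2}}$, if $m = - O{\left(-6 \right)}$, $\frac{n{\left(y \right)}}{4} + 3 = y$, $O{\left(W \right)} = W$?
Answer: $- \frac{15269}{18437} \approx -0.82817$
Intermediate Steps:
$n{\left(y \right)} = -12 + 4 y$
$m = 6$ ($m = \left(-1\right) \left(-6\right) = 6$)
$c{\left(s,x \right)} = \left(5 + s\right) \left(6 + x\right)$ ($c{\left(s,x \right)} = \left(6 + x\right) \left(5 + s\right) = \left(5 + s\right) \left(6 + x\right)$)
$\frac{c{\left(191,n{\left(0 \right)} \right)} - 29362}{36838 + m^{2}} = \frac{\left(30 + 5 \left(-12 + 4 \cdot 0\right) + 6 \cdot 191 + 191 \left(-12 + 4 \cdot 0\right)\right) - 29362}{36838 + 6^{2}} = \frac{\left(30 + 5 \left(-12 + 0\right) + 1146 + 191 \left(-12 + 0\right)\right) - 29362}{36838 + 36} = \frac{\left(30 + 5 \left(-12\right) + 1146 + 191 \left(-12\right)\right) - 29362}{36874} = \left(\left(30 - 60 + 1146 - 2292\right) - 29362\right) \frac{1}{36874} = \left(-1176 - 29362\right) \frac{1}{36874} = \left(-30538\right) \frac{1}{36874} = - \frac{15269}{18437}$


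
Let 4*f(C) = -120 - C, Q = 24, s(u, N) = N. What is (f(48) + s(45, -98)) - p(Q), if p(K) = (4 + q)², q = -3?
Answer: -141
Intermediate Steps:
p(K) = 1 (p(K) = (4 - 3)² = 1² = 1)
f(C) = -30 - C/4 (f(C) = (-120 - C)/4 = -30 - C/4)
(f(48) + s(45, -98)) - p(Q) = ((-30 - ¼*48) - 98) - 1*1 = ((-30 - 12) - 98) - 1 = (-42 - 98) - 1 = -140 - 1 = -141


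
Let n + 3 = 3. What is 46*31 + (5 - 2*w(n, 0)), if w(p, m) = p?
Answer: 1431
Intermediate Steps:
n = 0 (n = -3 + 3 = 0)
46*31 + (5 - 2*w(n, 0)) = 46*31 + (5 - 2*0) = 1426 + (5 + 0) = 1426 + 5 = 1431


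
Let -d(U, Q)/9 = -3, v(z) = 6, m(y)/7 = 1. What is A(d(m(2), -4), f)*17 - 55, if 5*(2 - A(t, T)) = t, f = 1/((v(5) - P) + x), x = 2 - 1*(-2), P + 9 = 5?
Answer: -564/5 ≈ -112.80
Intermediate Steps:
P = -4 (P = -9 + 5 = -4)
m(y) = 7 (m(y) = 7*1 = 7)
d(U, Q) = 27 (d(U, Q) = -9*(-3) = 27)
x = 4 (x = 2 + 2 = 4)
f = 1/14 (f = 1/((6 - 1*(-4)) + 4) = 1/((6 + 4) + 4) = 1/(10 + 4) = 1/14 ≈ 0.071429)
A(t, T) = 2 - t/5
A(d(m(2), -4), f)*17 - 55 = (2 - ⅕*27)*17 - 55 = (2 - 27/5)*17 - 55 = -17/5*17 - 55 = -289/5 - 55 = -564/5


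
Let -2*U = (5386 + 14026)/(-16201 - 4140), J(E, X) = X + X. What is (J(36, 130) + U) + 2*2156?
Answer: 93008758/20341 ≈ 4572.5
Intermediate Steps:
J(E, X) = 2*X
U = 9706/20341 (U = -(5386 + 14026)/(2*(-16201 - 4140)) = -9706/(-20341) = -9706*(-1)/20341 = -½*(-19412/20341) = 9706/20341 ≈ 0.47716)
(J(36, 130) + U) + 2*2156 = (2*130 + 9706/20341) + 2*2156 = (260 + 9706/20341) + 4312 = 5298366/20341 + 4312 = 93008758/20341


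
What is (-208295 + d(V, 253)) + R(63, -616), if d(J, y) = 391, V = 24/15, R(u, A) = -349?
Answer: -208253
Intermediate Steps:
V = 8/5 (V = 24*(1/15) = 8/5 ≈ 1.6000)
(-208295 + d(V, 253)) + R(63, -616) = (-208295 + 391) - 349 = -207904 - 349 = -208253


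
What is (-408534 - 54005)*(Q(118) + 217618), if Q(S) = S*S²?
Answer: -860623190350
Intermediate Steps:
Q(S) = S³
(-408534 - 54005)*(Q(118) + 217618) = (-408534 - 54005)*(118³ + 217618) = -462539*(1643032 + 217618) = -462539*1860650 = -860623190350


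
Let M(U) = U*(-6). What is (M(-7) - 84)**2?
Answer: 1764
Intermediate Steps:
M(U) = -6*U
(M(-7) - 84)**2 = (-6*(-7) - 84)**2 = (42 - 84)**2 = (-42)**2 = 1764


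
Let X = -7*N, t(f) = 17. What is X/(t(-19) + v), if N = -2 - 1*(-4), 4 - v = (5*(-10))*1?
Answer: -14/71 ≈ -0.19718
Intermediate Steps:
v = 54 (v = 4 - 5*(-10) = 4 - (-50) = 4 - 1*(-50) = 4 + 50 = 54)
N = 2 (N = -2 + 4 = 2)
X = -14 (X = -7*2 = -14)
X/(t(-19) + v) = -14/(17 + 54) = -14/71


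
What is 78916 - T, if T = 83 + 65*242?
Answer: 63103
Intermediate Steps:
T = 15813 (T = 83 + 15730 = 15813)
78916 - T = 78916 - 1*15813 = 78916 - 15813 = 63103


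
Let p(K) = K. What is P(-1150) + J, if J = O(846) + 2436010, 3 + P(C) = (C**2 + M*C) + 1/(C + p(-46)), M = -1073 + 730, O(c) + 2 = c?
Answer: 4967945995/1196 ≈ 4.1538e+6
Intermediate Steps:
O(c) = -2 + c
M = -343
P(C) = -3 + C**2 + 1/(-46 + C) - 343*C (P(C) = -3 + ((C**2 - 343*C) + 1/(C - 46)) = -3 + ((C**2 - 343*C) + 1/(-46 + C)) = -3 + (C**2 + 1/(-46 + C) - 343*C) = -3 + C**2 + 1/(-46 + C) - 343*C)
J = 2436854 (J = (-2 + 846) + 2436010 = 844 + 2436010 = 2436854)
P(-1150) + J = (139 + (-1150)**3 - 389*(-1150)**2 + 15775*(-1150))/(-46 - 1150) + 2436854 = (139 - 1520875000 - 389*1322500 - 18141250)/(-1196) + 2436854 = -(139 - 1520875000 - 514452500 - 18141250)/1196 + 2436854 = -1/1196*(-2053468611) + 2436854 = 2053468611/1196 + 2436854 = 4967945995/1196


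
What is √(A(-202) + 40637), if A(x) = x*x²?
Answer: I*√8201771 ≈ 2863.9*I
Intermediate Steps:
A(x) = x³
√(A(-202) + 40637) = √((-202)³ + 40637) = √(-8242408 + 40637) = √(-8201771) = I*√8201771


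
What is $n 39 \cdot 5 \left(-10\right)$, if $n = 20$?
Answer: $-39000$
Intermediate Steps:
$n 39 \cdot 5 \left(-10\right) = 20 \cdot 39 \cdot 5 \left(-10\right) = 780 \left(-50\right) = -39000$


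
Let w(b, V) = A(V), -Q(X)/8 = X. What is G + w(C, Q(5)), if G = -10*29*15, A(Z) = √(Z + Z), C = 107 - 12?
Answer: -4350 + 4*I*√5 ≈ -4350.0 + 8.9443*I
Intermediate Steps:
Q(X) = -8*X
C = 95
A(Z) = √2*√Z (A(Z) = √(2*Z) = √2*√Z)
G = -4350 (G = -290*15 = -4350)
w(b, V) = √2*√V
G + w(C, Q(5)) = -4350 + √2*√(-8*5) = -4350 + √2*√(-40) = -4350 + √2*(2*I*√10) = -4350 + 4*I*√5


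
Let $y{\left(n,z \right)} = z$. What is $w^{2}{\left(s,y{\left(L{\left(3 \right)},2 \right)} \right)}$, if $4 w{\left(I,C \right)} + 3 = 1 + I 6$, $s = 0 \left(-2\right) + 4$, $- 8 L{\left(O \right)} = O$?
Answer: $\frac{121}{4} \approx 30.25$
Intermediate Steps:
$L{\left(O \right)} = - \frac{O}{8}$
$s = 4$ ($s = 0 + 4 = 4$)
$w{\left(I,C \right)} = - \frac{1}{2} + \frac{3 I}{2}$ ($w{\left(I,C \right)} = - \frac{3}{4} + \frac{1 + I 6}{4} = - \frac{3}{4} + \frac{1 + 6 I}{4} = - \frac{3}{4} + \left(\frac{1}{4} + \frac{3 I}{2}\right) = - \frac{1}{2} + \frac{3 I}{2}$)
$w^{2}{\left(s,y{\left(L{\left(3 \right)},2 \right)} \right)} = \left(- \frac{1}{2} + \frac{3}{2} \cdot 4\right)^{2} = \left(- \frac{1}{2} + 6\right)^{2} = \left(\frac{11}{2}\right)^{2} = \frac{121}{4}$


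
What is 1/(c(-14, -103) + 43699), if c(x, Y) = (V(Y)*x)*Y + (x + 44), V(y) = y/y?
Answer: 1/45171 ≈ 2.2138e-5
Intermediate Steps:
V(y) = 1
c(x, Y) = 44 + x + Y*x (c(x, Y) = (1*x)*Y + (x + 44) = x*Y + (44 + x) = Y*x + (44 + x) = 44 + x + Y*x)
1/(c(-14, -103) + 43699) = 1/((44 - 14 - 103*(-14)) + 43699) = 1/((44 - 14 + 1442) + 43699) = 1/(1472 + 43699) = 1/45171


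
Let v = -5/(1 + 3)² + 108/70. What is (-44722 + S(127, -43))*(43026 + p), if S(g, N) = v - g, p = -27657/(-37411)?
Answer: -2127712905304347/1102640 ≈ -1.9297e+9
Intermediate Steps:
p = 27657/37411 (p = -27657*(-1/37411) = 27657/37411 ≈ 0.73927)
v = 689/560 (v = -5/(4²) + 108*(1/70) = -5/16 + 54/35 = 689/560 ≈ 1.2304)
S(g, N) = 689/560 - g
(-44722 + S(127, -43))*(43026 + p) = (-44722 + (689/560 - 1*127))*(43026 + 27657/37411) = (-44722 + (689/560 - 127))*(1609673343/37411) = (-44722 - 70431/560)*(1609673343/37411) = -25114751/560*1609673343/37411 = -2127712905304347/1102640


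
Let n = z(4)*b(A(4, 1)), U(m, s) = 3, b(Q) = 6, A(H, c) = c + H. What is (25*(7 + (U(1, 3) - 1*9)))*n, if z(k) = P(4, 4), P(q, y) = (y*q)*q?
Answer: 9600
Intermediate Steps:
A(H, c) = H + c
P(q, y) = y*q² (P(q, y) = (q*y)*q = y*q²)
z(k) = 64 (z(k) = 4*4² = 4*16 = 64)
n = 384 (n = 64*6 = 384)
(25*(7 + (U(1, 3) - 1*9)))*n = (25*(7 + (3 - 1*9)))*384 = (25*(7 + (3 - 9)))*384 = (25*(7 - 6))*384 = (25*1)*384 = 25*384 = 9600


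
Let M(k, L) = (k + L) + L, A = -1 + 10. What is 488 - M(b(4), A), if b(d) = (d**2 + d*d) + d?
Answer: 434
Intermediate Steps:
b(d) = d + 2*d**2 (b(d) = (d**2 + d**2) + d = 2*d**2 + d = d + 2*d**2)
A = 9
M(k, L) = k + 2*L (M(k, L) = (L + k) + L = k + 2*L)
488 - M(b(4), A) = 488 - (4*(1 + 2*4) + 2*9) = 488 - (4*(1 + 8) + 18) = 488 - (4*9 + 18) = 488 - (36 + 18) = 488 - 1*54 = 488 - 54 = 434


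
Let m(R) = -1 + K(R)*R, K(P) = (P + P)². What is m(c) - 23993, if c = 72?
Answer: 1468998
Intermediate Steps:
K(P) = 4*P² (K(P) = (2*P)² = 4*P²)
m(R) = -1 + 4*R³ (m(R) = -1 + (4*R²)*R = -1 + 4*R³)
m(c) - 23993 = (-1 + 4*72³) - 23993 = (-1 + 4*373248) - 23993 = (-1 + 1492992) - 23993 = 1492991 - 23993 = 1468998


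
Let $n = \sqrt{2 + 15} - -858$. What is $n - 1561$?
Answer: $-703 + \sqrt{17} \approx -698.88$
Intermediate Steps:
$n = 858 + \sqrt{17}$ ($n = \sqrt{17} + 858 = 858 + \sqrt{17} \approx 862.12$)
$n - 1561 = \left(858 + \sqrt{17}\right) - 1561 = -703 + \sqrt{17}$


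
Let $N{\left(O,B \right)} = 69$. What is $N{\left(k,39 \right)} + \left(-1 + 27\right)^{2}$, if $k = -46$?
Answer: $745$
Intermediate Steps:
$N{\left(k,39 \right)} + \left(-1 + 27\right)^{2} = 69 + \left(-1 + 27\right)^{2} = 69 + 26^{2} = 69 + 676 = 745$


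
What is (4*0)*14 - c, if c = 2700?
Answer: -2700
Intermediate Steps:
(4*0)*14 - c = (4*0)*14 - 1*2700 = 0*14 - 2700 = 0 - 2700 = -2700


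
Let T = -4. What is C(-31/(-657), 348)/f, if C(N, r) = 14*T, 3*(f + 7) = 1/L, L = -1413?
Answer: 118692/14837 ≈ 7.9997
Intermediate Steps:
f = -29674/4239 (f = -7 + (⅓)/(-1413) = -7 + (⅓)*(-1/1413) = -7 - 1/4239 = -29674/4239 ≈ -7.0002)
C(N, r) = -56 (C(N, r) = 14*(-4) = -56)
C(-31/(-657), 348)/f = -56/(-29674/4239) = -56*(-4239/29674) = 118692/14837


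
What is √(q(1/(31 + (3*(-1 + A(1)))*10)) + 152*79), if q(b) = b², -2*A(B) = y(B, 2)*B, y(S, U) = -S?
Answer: 3*√341561/16 ≈ 109.58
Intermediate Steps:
A(B) = B²/2 (A(B) = -(-B)*B/2 = -(-1)*B²/2 = B²/2)
√(q(1/(31 + (3*(-1 + A(1)))*10)) + 152*79) = √((1/(31 + (3*(-1 + (½)*1²))*10))² + 152*79) = √((1/(31 + (3*(-1 + (½)*1))*10))² + 12008) = √((1/(31 + (3*(-1 + ½))*10))² + 12008) = √((1/(31 + (3*(-½))*10))² + 12008) = √((1/(31 - 3/2*10))² + 12008) = √((1/(31 - 15))² + 12008) = √((1/16)² + 12008) = √(1/256 + 12008) = √(3074049/256) = 3*√341561/16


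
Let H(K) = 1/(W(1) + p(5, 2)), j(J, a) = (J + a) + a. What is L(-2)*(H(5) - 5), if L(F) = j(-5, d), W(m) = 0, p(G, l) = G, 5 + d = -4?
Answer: 552/5 ≈ 110.40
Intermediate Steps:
d = -9 (d = -5 - 4 = -9)
j(J, a) = J + 2*a
L(F) = -23 (L(F) = -5 + 2*(-9) = -5 - 18 = -23)
H(K) = 1/5 (H(K) = 1/(0 + 5) = 1/5)
L(-2)*(H(5) - 5) = -23*(1/5 - 5) = -23*(-24/5) = 552/5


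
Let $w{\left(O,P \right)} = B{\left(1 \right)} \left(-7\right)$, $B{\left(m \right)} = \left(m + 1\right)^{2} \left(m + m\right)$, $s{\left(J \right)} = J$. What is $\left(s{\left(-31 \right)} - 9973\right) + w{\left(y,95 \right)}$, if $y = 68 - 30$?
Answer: $-10060$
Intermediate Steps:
$B{\left(m \right)} = 2 m \left(1 + m\right)^{2}$ ($B{\left(m \right)} = \left(1 + m\right)^{2} \cdot 2 m = 2 m \left(1 + m\right)^{2}$)
$y = 38$ ($y = 68 - 30 = 38$)
$w{\left(O,P \right)} = -56$ ($w{\left(O,P \right)} = 2 \cdot 1 \left(1 + 1\right)^{2} \left(-7\right) = 2 \cdot 1 \cdot 2^{2} \left(-7\right) = 2 \cdot 1 \cdot 4 \left(-7\right) = 8 \left(-7\right) = -56$)
$\left(s{\left(-31 \right)} - 9973\right) + w{\left(y,95 \right)} = \left(-31 - 9973\right) - 56 = -10004 - 56 = -10060$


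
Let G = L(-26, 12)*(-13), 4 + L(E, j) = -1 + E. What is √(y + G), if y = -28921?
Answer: 7*I*√582 ≈ 168.87*I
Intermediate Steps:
L(E, j) = -5 + E (L(E, j) = -4 + (-1 + E) = -5 + E)
G = 403 (G = (-5 - 26)*(-13) = -31*(-13) = 403)
√(y + G) = √(-28921 + 403) = √(-28518) = 7*I*√582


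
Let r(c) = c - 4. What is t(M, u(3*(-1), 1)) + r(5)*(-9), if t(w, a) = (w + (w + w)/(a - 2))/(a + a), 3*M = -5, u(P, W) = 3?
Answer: -59/6 ≈ -9.8333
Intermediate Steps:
M = -5/3 (M = (1/3)*(-5) = -5/3 ≈ -1.6667)
t(w, a) = (w + 2*w/(-2 + a))/(2*a) (t(w, a) = (w + (2*w)/(-2 + a))/((2*a)) = (w + 2*w/(-2 + a))*(1/(2*a)) = (w + 2*w/(-2 + a))/(2*a))
r(c) = -4 + c
t(M, u(3*(-1), 1)) + r(5)*(-9) = (1/2)*(-5/3)/(-2 + 3) + (-4 + 5)*(-9) = (1/2)*(-5/3)/1 + 1*(-9) = (1/2)*(-5/3)*1 - 9 = -5/6 - 9 = -59/6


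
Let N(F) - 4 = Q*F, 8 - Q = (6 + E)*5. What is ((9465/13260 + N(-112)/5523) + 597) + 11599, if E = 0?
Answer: 59550587797/4882332 ≈ 12197.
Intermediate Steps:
Q = -22 (Q = 8 - (6 + 0)*5 = 8 - 6*5 = 8 - 1*30 = 8 - 30 = -22)
N(F) = 4 - 22*F
((9465/13260 + N(-112)/5523) + 597) + 11599 = ((9465/13260 + (4 - 22*(-112))/5523) + 597) + 11599 = ((9465*(1/13260) + (4 + 2464)*(1/5523)) + 597) + 11599 = ((631/884 + 2468*(1/5523)) + 597) + 11599 = ((631/884 + 2468/5523) + 597) + 11599 = (5666725/4882332 + 597) + 11599 = 2920418929/4882332 + 11599 = 59550587797/4882332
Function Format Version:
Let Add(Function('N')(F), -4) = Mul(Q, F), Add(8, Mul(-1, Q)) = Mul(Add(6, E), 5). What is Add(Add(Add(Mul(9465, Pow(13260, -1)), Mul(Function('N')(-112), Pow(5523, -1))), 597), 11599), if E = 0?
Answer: Rational(59550587797, 4882332) ≈ 12197.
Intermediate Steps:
Q = -22 (Q = Add(8, Mul(-1, Mul(Add(6, 0), 5))) = Add(8, Mul(-1, Mul(6, 5))) = Add(8, Mul(-1, 30)) = Add(8, -30) = -22)
Function('N')(F) = Add(4, Mul(-22, F))
Add(Add(Add(Mul(9465, Pow(13260, -1)), Mul(Function('N')(-112), Pow(5523, -1))), 597), 11599) = Add(Add(Add(Mul(9465, Pow(13260, -1)), Mul(Add(4, Mul(-22, -112)), Pow(5523, -1))), 597), 11599) = Add(Add(Add(Mul(9465, Rational(1, 13260)), Mul(Add(4, 2464), Rational(1, 5523))), 597), 11599) = Add(Add(Add(Rational(631, 884), Mul(2468, Rational(1, 5523))), 597), 11599) = Add(Add(Add(Rational(631, 884), Rational(2468, 5523)), 597), 11599) = Add(Add(Rational(5666725, 4882332), 597), 11599) = Add(Rational(2920418929, 4882332), 11599) = Rational(59550587797, 4882332)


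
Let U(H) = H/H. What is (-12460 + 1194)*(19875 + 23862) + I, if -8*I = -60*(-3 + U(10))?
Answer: -492741057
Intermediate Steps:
U(H) = 1
I = -15 (I = -(-15)*(-3 + 1)/2 = -(-15)*(-2)/2 = -⅛*120 = -15)
(-12460 + 1194)*(19875 + 23862) + I = (-12460 + 1194)*(19875 + 23862) - 15 = -11266*43737 - 15 = -492741042 - 15 = -492741057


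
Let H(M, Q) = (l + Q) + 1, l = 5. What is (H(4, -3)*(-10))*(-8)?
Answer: 240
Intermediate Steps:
H(M, Q) = 6 + Q (H(M, Q) = (5 + Q) + 1 = 6 + Q)
(H(4, -3)*(-10))*(-8) = ((6 - 3)*(-10))*(-8) = (3*(-10))*(-8) = -30*(-8) = 240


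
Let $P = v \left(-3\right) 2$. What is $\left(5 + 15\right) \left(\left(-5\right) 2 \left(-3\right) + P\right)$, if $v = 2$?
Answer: $360$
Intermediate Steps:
$P = -12$ ($P = 2 \left(-3\right) 2 = \left(-6\right) 2 = -12$)
$\left(5 + 15\right) \left(\left(-5\right) 2 \left(-3\right) + P\right) = \left(5 + 15\right) \left(\left(-5\right) 2 \left(-3\right) - 12\right) = 20 \left(\left(-10\right) \left(-3\right) - 12\right) = 20 \left(30 - 12\right) = 20 \cdot 18 = 360$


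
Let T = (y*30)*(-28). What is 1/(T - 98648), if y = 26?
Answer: -1/120488 ≈ -8.2996e-6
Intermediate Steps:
T = -21840 (T = (26*30)*(-28) = 780*(-28) = -21840)
1/(T - 98648) = 1/(-21840 - 98648) = 1/(-120488) = -1/120488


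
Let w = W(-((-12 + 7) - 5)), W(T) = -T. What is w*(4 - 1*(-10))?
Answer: -140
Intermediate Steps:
w = -10 (w = -(-1)*((-12 + 7) - 5) = -(-1)*(-5 - 5) = -(-1)*(-10) = -1*10 = -10)
w*(4 - 1*(-10)) = -10*(4 - 1*(-10)) = -10*(4 + 10) = -10*14 = -140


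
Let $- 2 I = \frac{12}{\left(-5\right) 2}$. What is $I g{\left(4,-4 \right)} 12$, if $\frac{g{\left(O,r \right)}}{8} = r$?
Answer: $- \frac{1152}{5} \approx -230.4$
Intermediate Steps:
$g{\left(O,r \right)} = 8 r$
$I = \frac{3}{5}$ ($I = - \frac{12 \frac{1}{\left(-5\right) 2}}{2} = - \frac{12 \frac{1}{-10}}{2} = - \frac{12 \left(- \frac{1}{10}\right)}{2} = \left(- \frac{1}{2}\right) \left(- \frac{6}{5}\right) = \frac{3}{5} \approx 0.6$)
$I g{\left(4,-4 \right)} 12 = \frac{3 \cdot 8 \left(-4\right)}{5} \cdot 12 = \frac{3}{5} \left(-32\right) 12 = \left(- \frac{96}{5}\right) 12 = - \frac{1152}{5}$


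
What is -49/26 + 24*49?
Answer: 30527/26 ≈ 1174.1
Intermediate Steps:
-49/26 + 24*49 = -49*1/26 + 1176 = -49/26 + 1176 = 30527/26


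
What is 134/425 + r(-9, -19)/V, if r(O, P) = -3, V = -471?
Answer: 21463/66725 ≈ 0.32166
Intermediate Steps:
134/425 + r(-9, -19)/V = 134/425 - 3/(-471) = 134*(1/425) - 3*(-1/471) = 134/425 + 1/157 = 21463/66725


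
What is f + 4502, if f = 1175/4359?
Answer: 19625393/4359 ≈ 4502.3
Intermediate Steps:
f = 1175/4359 (f = 1175*(1/4359) = 1175/4359 ≈ 0.26956)
f + 4502 = 1175/4359 + 4502 = 19625393/4359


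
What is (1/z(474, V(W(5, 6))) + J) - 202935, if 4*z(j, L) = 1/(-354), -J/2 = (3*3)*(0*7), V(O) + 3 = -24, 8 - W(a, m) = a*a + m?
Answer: -204351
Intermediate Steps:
W(a, m) = 8 - m - a² (W(a, m) = 8 - (a*a + m) = 8 - (a² + m) = 8 - (m + a²) = 8 + (-m - a²) = 8 - m - a²)
V(O) = -27 (V(O) = -3 - 24 = -27)
J = 0 (J = -2*3*3*0*7 = -18*0 = -2*0 = 0)
z(j, L) = -1/1416 (z(j, L) = (¼)/(-354) = (¼)*(-1/354) = -1/1416)
(1/z(474, V(W(5, 6))) + J) - 202935 = (1/(-1/1416) + 0) - 202935 = (-1416 + 0) - 202935 = -1416 - 202935 = -204351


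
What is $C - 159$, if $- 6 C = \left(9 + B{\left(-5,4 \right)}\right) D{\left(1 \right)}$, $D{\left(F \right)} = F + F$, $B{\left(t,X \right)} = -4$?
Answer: $- \frac{482}{3} \approx -160.67$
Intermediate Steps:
$D{\left(F \right)} = 2 F$
$C = - \frac{5}{3}$ ($C = - \frac{\left(9 - 4\right) 2 \cdot 1}{6} = - \frac{5 \cdot 2}{6} = \left(- \frac{1}{6}\right) 10 = - \frac{5}{3} \approx -1.6667$)
$C - 159 = - \frac{5}{3} - 159 = - \frac{482}{3}$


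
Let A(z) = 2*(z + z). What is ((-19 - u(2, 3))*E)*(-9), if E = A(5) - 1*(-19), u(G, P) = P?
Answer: 7722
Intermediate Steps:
A(z) = 4*z (A(z) = 2*(2*z) = 4*z)
E = 39 (E = 4*5 - 1*(-19) = 20 + 19 = 39)
((-19 - u(2, 3))*E)*(-9) = ((-19 - 1*3)*39)*(-9) = ((-19 - 3)*39)*(-9) = -22*39*(-9) = -858*(-9) = 7722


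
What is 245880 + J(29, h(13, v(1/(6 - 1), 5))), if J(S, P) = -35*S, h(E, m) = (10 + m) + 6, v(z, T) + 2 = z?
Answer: 244865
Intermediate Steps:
v(z, T) = -2 + z
h(E, m) = 16 + m
245880 + J(29, h(13, v(1/(6 - 1), 5))) = 245880 - 35*29 = 245880 - 1015 = 244865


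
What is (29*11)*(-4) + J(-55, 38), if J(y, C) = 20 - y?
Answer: -1201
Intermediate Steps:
(29*11)*(-4) + J(-55, 38) = (29*11)*(-4) + (20 - 1*(-55)) = 319*(-4) + (20 + 55) = -1276 + 75 = -1201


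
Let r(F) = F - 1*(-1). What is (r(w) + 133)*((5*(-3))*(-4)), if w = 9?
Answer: 8580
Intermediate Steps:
r(F) = 1 + F (r(F) = F + 1 = 1 + F)
(r(w) + 133)*((5*(-3))*(-4)) = ((1 + 9) + 133)*((5*(-3))*(-4)) = (10 + 133)*(-15*(-4)) = 143*60 = 8580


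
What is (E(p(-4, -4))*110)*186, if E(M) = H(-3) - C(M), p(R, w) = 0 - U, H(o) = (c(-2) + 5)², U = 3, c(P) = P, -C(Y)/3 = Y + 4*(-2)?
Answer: -491040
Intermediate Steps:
C(Y) = 24 - 3*Y (C(Y) = -3*(Y + 4*(-2)) = -3*(Y - 8) = -3*(-8 + Y) = 24 - 3*Y)
H(o) = 9 (H(o) = (-2 + 5)² = 3² = 9)
p(R, w) = -3 (p(R, w) = 0 - 1*3 = 0 - 3 = -3)
E(M) = -15 + 3*M (E(M) = 9 - (24 - 3*M) = 9 + (-24 + 3*M) = -15 + 3*M)
(E(p(-4, -4))*110)*186 = ((-15 + 3*(-3))*110)*186 = ((-15 - 9)*110)*186 = -24*110*186 = -2640*186 = -491040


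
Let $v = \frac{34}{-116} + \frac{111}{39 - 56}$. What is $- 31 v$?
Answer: $\frac{208537}{986} \approx 211.5$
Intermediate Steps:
$v = - \frac{6727}{986}$ ($v = 34 \left(- \frac{1}{116}\right) + \frac{111}{-17} = - \frac{17}{58} + 111 \left(- \frac{1}{17}\right) = - \frac{17}{58} - \frac{111}{17} = - \frac{6727}{986} \approx -6.8225$)
$- 31 v = \left(-31\right) \left(- \frac{6727}{986}\right) = \frac{208537}{986}$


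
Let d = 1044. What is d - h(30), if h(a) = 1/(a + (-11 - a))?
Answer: 11485/11 ≈ 1044.1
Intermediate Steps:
h(a) = -1/11 (h(a) = 1/(-11) = -1/11)
d - h(30) = 1044 - 1*(-1/11) = 1044 + 1/11 = 11485/11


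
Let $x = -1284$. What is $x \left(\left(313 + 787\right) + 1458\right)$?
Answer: $-3284472$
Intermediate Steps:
$x \left(\left(313 + 787\right) + 1458\right) = - 1284 \left(\left(313 + 787\right) + 1458\right) = - 1284 \left(1100 + 1458\right) = \left(-1284\right) 2558 = -3284472$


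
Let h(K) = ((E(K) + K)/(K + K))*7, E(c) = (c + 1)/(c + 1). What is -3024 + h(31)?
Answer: -93632/31 ≈ -3020.4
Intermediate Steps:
E(c) = 1 (E(c) = (1 + c)/(1 + c) = 1)
h(K) = 7*(1 + K)/(2*K) (h(K) = ((1 + K)/(K + K))*7 = ((1 + K)/((2*K)))*7 = ((1 + K)*(1/(2*K)))*7 = ((1 + K)/(2*K))*7 = 7*(1 + K)/(2*K))
-3024 + h(31) = -3024 + (7/2)*(1 + 31)/31 = -3024 + (7/2)*(1/31)*32 = -3024 + 112/31 = -93632/31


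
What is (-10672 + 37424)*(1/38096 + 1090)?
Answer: 69429199752/2381 ≈ 2.9160e+7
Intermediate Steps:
(-10672 + 37424)*(1/38096 + 1090) = 26752*(1/38096 + 1090) = 26752*(41524641/38096) = 69429199752/2381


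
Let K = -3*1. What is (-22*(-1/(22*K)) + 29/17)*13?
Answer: 910/51 ≈ 17.843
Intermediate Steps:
K = -3
(-22*(-1/(22*K)) + 29/17)*13 = (-22/((-3*(-22))) + 29/17)*13 = (-22/66 + 29*(1/17))*13 = (-22*1/66 + 29/17)*13 = (-1/3 + 29/17)*13 = (70/51)*13 = 910/51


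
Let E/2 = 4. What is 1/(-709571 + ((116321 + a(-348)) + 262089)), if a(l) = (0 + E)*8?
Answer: -1/331097 ≈ -3.0203e-6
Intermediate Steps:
E = 8 (E = 2*4 = 8)
a(l) = 64 (a(l) = (0 + 8)*8 = 8*8 = 64)
1/(-709571 + ((116321 + a(-348)) + 262089)) = 1/(-709571 + ((116321 + 64) + 262089)) = 1/(-709571 + (116385 + 262089)) = 1/(-709571 + 378474) = 1/(-331097) = -1/331097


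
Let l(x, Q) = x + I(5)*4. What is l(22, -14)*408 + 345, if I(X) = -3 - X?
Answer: -3735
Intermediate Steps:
l(x, Q) = -32 + x (l(x, Q) = x + (-3 - 1*5)*4 = x + (-3 - 5)*4 = x - 8*4 = x - 32 = -32 + x)
l(22, -14)*408 + 345 = (-32 + 22)*408 + 345 = -10*408 + 345 = -4080 + 345 = -3735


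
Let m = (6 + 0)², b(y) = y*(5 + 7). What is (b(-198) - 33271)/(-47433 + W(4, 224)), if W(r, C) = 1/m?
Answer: 1283292/1707587 ≈ 0.75152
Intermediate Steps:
b(y) = 12*y (b(y) = y*12 = 12*y)
m = 36 (m = 6² = 36)
W(r, C) = 1/36
(b(-198) - 33271)/(-47433 + W(4, 224)) = (12*(-198) - 33271)/(-47433 + 1/36) = (-2376 - 33271)/(-1707587/36) = -35647*(-36/1707587) = 1283292/1707587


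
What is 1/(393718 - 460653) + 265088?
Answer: 17743665279/66935 ≈ 2.6509e+5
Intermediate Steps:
1/(393718 - 460653) + 265088 = 1/(-66935) + 265088 = -1/66935 + 265088 = 17743665279/66935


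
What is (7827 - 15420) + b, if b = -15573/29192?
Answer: -221670429/29192 ≈ -7593.5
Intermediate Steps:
b = -15573/29192 (b = -15573*1/29192 = -15573/29192 ≈ -0.53347)
(7827 - 15420) + b = (7827 - 15420) - 15573/29192 = -7593 - 15573/29192 = -221670429/29192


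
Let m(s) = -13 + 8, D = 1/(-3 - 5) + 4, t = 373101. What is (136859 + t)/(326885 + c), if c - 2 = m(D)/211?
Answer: 13450195/8621644 ≈ 1.5600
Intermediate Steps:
D = 31/8 (D = 1/(-8) + 4 = -⅛ + 4 = 31/8 ≈ 3.8750)
m(s) = -5
c = 417/211 (c = 2 - 5/211 = 417/211 ≈ 1.9763)
(136859 + t)/(326885 + c) = (136859 + 373101)/(326885 + 417/211) = 509960/(68973152/211) = 509960*(211/68973152) = 13450195/8621644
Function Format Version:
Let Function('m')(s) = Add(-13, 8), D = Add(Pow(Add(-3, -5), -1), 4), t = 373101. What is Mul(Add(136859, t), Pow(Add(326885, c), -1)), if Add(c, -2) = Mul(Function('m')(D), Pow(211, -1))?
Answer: Rational(13450195, 8621644) ≈ 1.5600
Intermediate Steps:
D = Rational(31, 8) (D = Add(Pow(-8, -1), 4) = Add(Rational(-1, 8), 4) = Rational(31, 8) ≈ 3.8750)
Function('m')(s) = -5
c = Rational(417, 211) (c = Add(2, Mul(-5, Pow(211, -1))) = Add(2, Mul(-5, Rational(1, 211))) = Add(2, Rational(-5, 211)) = Rational(417, 211) ≈ 1.9763)
Mul(Add(136859, t), Pow(Add(326885, c), -1)) = Mul(Add(136859, 373101), Pow(Add(326885, Rational(417, 211)), -1)) = Mul(509960, Pow(Rational(68973152, 211), -1)) = Mul(509960, Rational(211, 68973152)) = Rational(13450195, 8621644)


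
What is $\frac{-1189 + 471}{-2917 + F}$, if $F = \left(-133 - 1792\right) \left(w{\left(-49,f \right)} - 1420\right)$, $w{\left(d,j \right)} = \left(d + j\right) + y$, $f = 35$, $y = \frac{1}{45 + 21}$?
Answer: $- \frac{4308}{16545023} \approx -0.00026038$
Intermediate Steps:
$y = \frac{1}{66} \approx 0.015152$
$w{\left(d,j \right)} = \frac{1}{66} + d + j$ ($w{\left(d,j \right)} = \left(d + j\right) + \frac{1}{66} = \frac{1}{66} + d + j$)
$F = \frac{16562525}{6}$ ($F = \left(-133 - 1792\right) \left(\left(\frac{1}{66} - 49 + 35\right) - 1420\right) = - 1925 \left(- \frac{923}{66} - 1420\right) = \left(-1925\right) \left(- \frac{94643}{66}\right) = \frac{16562525}{6} \approx 2.7604 \cdot 10^{6}$)
$\frac{-1189 + 471}{-2917 + F} = \frac{-1189 + 471}{-2917 + \frac{16562525}{6}} = - \frac{718}{\frac{16545023}{6}} = \left(-718\right) \frac{6}{16545023} = - \frac{4308}{16545023}$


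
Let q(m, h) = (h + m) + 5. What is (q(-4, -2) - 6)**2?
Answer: 49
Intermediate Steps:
q(m, h) = 5 + h + m
(q(-4, -2) - 6)**2 = ((5 - 2 - 4) - 6)**2 = (-1 - 6)**2 = (-7)**2 = 49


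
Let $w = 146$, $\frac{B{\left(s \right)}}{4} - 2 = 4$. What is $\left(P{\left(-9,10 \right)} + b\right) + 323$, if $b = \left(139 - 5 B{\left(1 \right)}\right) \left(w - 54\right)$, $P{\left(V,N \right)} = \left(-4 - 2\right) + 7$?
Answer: $2072$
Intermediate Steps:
$B{\left(s \right)} = 24$ ($B{\left(s \right)} = 8 + 4 \cdot 4 = 8 + 16 = 24$)
$P{\left(V,N \right)} = 1$ ($P{\left(V,N \right)} = -6 + 7 = 1$)
$b = 1748$ ($b = \left(139 - 120\right) \left(146 - 54\right) = \left(139 - 120\right) 92 = 19 \cdot 92 = 1748$)
$\left(P{\left(-9,10 \right)} + b\right) + 323 = \left(1 + 1748\right) + 323 = 1749 + 323 = 2072$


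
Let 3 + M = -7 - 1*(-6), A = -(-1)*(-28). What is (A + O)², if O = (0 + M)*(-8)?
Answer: 16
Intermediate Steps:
A = -28 (A = -1*28 = -28)
M = -4 (M = -3 + (-7 - 1*(-6)) = -3 + (-7 + 6) = -3 - 1 = -4)
O = 32 (O = (0 - 4)*(-8) = -4*(-8) = 32)
(A + O)² = (-28 + 32)² = 4² = 16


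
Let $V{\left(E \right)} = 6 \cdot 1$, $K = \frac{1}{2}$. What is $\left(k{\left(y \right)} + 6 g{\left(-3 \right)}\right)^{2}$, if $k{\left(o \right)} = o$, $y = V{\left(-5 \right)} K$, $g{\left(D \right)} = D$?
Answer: $225$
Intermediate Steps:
$K = \frac{1}{2} \approx 0.5$
$V{\left(E \right)} = 6$
$y = 3$ ($y = 6 \cdot \frac{1}{2} = 3$)
$\left(k{\left(y \right)} + 6 g{\left(-3 \right)}\right)^{2} = \left(3 + 6 \left(-3\right)\right)^{2} = \left(3 - 18\right)^{2} = \left(-15\right)^{2} = 225$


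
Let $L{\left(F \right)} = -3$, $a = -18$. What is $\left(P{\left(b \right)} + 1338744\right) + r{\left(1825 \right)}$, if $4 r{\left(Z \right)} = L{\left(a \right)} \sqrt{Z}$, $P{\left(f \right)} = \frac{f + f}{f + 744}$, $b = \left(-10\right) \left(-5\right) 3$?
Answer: $\frac{199472906}{149} - \frac{15 \sqrt{73}}{4} \approx 1.3387 \cdot 10^{6}$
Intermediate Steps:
$b = 150$ ($b = 50 \cdot 3 = 150$)
$P{\left(f \right)} = \frac{2 f}{744 + f}$
$r{\left(Z \right)} = - \frac{3 \sqrt{Z}}{4}$ ($r{\left(Z \right)} = \frac{\left(-3\right) \sqrt{Z}}{4} = - \frac{3 \sqrt{Z}}{4}$)
$\left(P{\left(b \right)} + 1338744\right) + r{\left(1825 \right)} = \left(2 \cdot 150 \frac{1}{744 + 150} + 1338744\right) - \frac{3 \sqrt{1825}}{4} = \left(2 \cdot 150 \cdot \frac{1}{894} + 1338744\right) - \frac{3 \cdot 5 \sqrt{73}}{4} = \left(2 \cdot 150 \cdot \frac{1}{894} + 1338744\right) - \frac{15 \sqrt{73}}{4} = \left(\frac{50}{149} + 1338744\right) - \frac{15 \sqrt{73}}{4} = \frac{199472906}{149} - \frac{15 \sqrt{73}}{4}$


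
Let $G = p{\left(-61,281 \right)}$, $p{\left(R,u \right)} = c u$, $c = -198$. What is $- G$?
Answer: $55638$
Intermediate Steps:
$p{\left(R,u \right)} = - 198 u$
$G = -55638$ ($G = \left(-198\right) 281 = -55638$)
$- G = \left(-1\right) \left(-55638\right) = 55638$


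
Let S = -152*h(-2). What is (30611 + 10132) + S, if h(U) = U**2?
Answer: 40135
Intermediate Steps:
S = -608 (S = -152*(-2)**2 = -152*4 = -608)
(30611 + 10132) + S = (30611 + 10132) - 608 = 40743 - 608 = 40135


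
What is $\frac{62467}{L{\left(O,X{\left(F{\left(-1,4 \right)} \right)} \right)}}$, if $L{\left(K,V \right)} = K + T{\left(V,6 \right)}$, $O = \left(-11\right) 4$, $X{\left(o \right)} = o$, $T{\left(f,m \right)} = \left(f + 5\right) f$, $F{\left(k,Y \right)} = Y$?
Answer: $- \frac{62467}{8} \approx -7808.4$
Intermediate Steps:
$T{\left(f,m \right)} = f \left(5 + f\right)$ ($T{\left(f,m \right)} = \left(5 + f\right) f = f \left(5 + f\right)$)
$O = -44$
$L{\left(K,V \right)} = K + V \left(5 + V\right)$
$\frac{62467}{L{\left(O,X{\left(F{\left(-1,4 \right)} \right)} \right)}} = \frac{62467}{-44 + 4 \left(5 + 4\right)} = \frac{62467}{-44 + 4 \cdot 9} = \frac{62467}{-44 + 36} = \frac{62467}{-8} = 62467 \left(- \frac{1}{8}\right) = - \frac{62467}{8}$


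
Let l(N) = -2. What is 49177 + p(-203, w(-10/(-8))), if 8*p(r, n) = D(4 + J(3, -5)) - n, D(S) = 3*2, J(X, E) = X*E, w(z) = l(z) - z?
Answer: 1573701/32 ≈ 49178.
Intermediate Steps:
w(z) = -2 - z
J(X, E) = E*X
D(S) = 6
p(r, n) = ¾ - n/8 (p(r, n) = (6 - n)/8 = ¾ - n/8)
49177 + p(-203, w(-10/(-8))) = 49177 + (¾ - (-2 - (-10)/(-8))/8) = 49177 + (¾ - (-2 - (-10)*(-1)/8)/8) = 49177 + (¾ - (-2 - 1*5/4)/8) = 49177 + (¾ - (-2 - 5/4)/8) = 49177 + (¾ - ⅛*(-13/4)) = 49177 + (¾ + 13/32) = 49177 + 37/32 = 1573701/32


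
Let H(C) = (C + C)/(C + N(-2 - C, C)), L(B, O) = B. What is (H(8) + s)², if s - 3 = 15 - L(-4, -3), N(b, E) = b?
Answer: 196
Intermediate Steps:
s = 22 (s = 3 + (15 - 1*(-4)) = 3 + (15 + 4) = 3 + 19 = 22)
H(C) = -C (H(C) = (C + C)/(C + (-2 - C)) = (2*C)/(-2) = (2*C)*(-½) = -C)
(H(8) + s)² = (-1*8 + 22)² = (-8 + 22)² = 14² = 196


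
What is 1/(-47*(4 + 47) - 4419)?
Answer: -1/6816 ≈ -0.00014671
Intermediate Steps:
1/(-47*(4 + 47) - 4419) = 1/(-47*51 - 4419) = 1/(-2397 - 4419) = 1/(-6816) = -1/6816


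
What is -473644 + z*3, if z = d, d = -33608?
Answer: -574468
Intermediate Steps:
z = -33608
-473644 + z*3 = -473644 - 33608*3 = -473644 - 100824 = -574468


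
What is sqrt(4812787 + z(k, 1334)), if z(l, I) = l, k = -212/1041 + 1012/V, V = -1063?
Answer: sqrt(5893381090257956259)/1106583 ≈ 2193.8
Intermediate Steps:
k = -1278848/1106583 (k = -212/1041 + 1012/(-1063) = -212*1/1041 + 1012*(-1/1063) = -212/1041 - 1012/1063 = -1278848/1106583 ≈ -1.1557)
sqrt(4812787 + z(k, 1334)) = sqrt(4812787 - 1278848/1106583) = sqrt(5325746997973/1106583) = sqrt(5893381090257956259)/1106583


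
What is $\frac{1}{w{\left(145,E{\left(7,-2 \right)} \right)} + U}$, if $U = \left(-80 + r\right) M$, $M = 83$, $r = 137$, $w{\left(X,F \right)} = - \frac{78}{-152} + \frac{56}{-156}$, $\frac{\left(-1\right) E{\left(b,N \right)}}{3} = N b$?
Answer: $\frac{2964}{14023141} \approx 0.00021136$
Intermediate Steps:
$E{\left(b,N \right)} = - 3 N b$
$w{\left(X,F \right)} = \frac{457}{2964}$ ($w{\left(X,F \right)} = \left(-78\right) \left(- \frac{1}{152}\right) + 56 \left(- \frac{1}{156}\right) = \frac{39}{76} - \frac{14}{39} = \frac{457}{2964}$)
$U = 4731$ ($U = \left(-80 + 137\right) 83 = 57 \cdot 83 = 4731$)
$\frac{1}{w{\left(145,E{\left(7,-2 \right)} \right)} + U} = \frac{1}{\frac{457}{2964} + 4731} = \frac{1}{\frac{14023141}{2964}} = \frac{2964}{14023141}$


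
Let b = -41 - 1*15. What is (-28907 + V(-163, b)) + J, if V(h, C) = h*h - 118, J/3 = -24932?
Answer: -77252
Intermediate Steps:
J = -74796 (J = 3*(-24932) = -74796)
b = -56 (b = -41 - 15 = -56)
V(h, C) = -118 + h**2 (V(h, C) = h**2 - 118 = -118 + h**2)
(-28907 + V(-163, b)) + J = (-28907 + (-118 + (-163)**2)) - 74796 = (-28907 + (-118 + 26569)) - 74796 = (-28907 + 26451) - 74796 = -2456 - 74796 = -77252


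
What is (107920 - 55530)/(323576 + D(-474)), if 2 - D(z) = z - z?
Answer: 845/5219 ≈ 0.16191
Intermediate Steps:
D(z) = 2 (D(z) = 2 - (z - z) = 2 - 1*0 = 2 + 0 = 2)
(107920 - 55530)/(323576 + D(-474)) = (107920 - 55530)/(323576 + 2) = 52390/323578 = 52390*(1/323578) = 845/5219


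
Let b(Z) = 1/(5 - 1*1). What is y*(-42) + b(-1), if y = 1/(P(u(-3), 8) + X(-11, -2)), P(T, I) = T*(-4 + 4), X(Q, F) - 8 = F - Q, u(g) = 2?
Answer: -151/68 ≈ -2.2206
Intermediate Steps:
X(Q, F) = 8 + F - Q (X(Q, F) = 8 + (F - Q) = 8 + F - Q)
P(T, I) = 0 (P(T, I) = T*0 = 0)
y = 1/17 (y = 1/(0 + (8 - 2 - 1*(-11))) = 1/(0 + (8 - 2 + 11)) = 1/(0 + 17) = 1/17 ≈ 0.058824)
b(Z) = ¼ (b(Z) = 1/(5 - 1) = 1/4 = ¼)
y*(-42) + b(-1) = (1/17)*(-42) + ¼ = -42/17 + ¼ = -151/68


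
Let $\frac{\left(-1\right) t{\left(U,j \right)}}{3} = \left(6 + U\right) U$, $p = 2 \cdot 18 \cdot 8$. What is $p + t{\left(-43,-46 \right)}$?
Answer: $-4485$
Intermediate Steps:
$p = 288$ ($p = 36 \cdot 8 = 288$)
$t{\left(U,j \right)} = - 3 U \left(6 + U\right)$ ($t{\left(U,j \right)} = - 3 \left(6 + U\right) U = - 3 U \left(6 + U\right)$)
$p + t{\left(-43,-46 \right)} = 288 - - 129 \left(6 - 43\right) = 288 - \left(-129\right) \left(-37\right) = 288 - 4773 = -4485$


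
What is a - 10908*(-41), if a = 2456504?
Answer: 2903732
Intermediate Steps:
a - 10908*(-41) = 2456504 - 10908*(-41) = 2456504 - 1*(-447228) = 2456504 + 447228 = 2903732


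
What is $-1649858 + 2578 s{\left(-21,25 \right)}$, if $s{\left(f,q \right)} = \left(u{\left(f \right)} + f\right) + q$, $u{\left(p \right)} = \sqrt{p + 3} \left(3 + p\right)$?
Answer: $-1639546 - 139212 i \sqrt{2} \approx -1.6395 \cdot 10^{6} - 1.9688 \cdot 10^{5} i$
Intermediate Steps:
$u{\left(p \right)} = \left(3 + p\right)^{\frac{3}{2}}$ ($u{\left(p \right)} = \sqrt{3 + p} \left(3 + p\right) = \left(3 + p\right)^{\frac{3}{2}}$)
$s{\left(f,q \right)} = f + q + \left(3 + f\right)^{\frac{3}{2}}$ ($s{\left(f,q \right)} = \left(\left(3 + f\right)^{\frac{3}{2}} + f\right) + q = \left(f + \left(3 + f\right)^{\frac{3}{2}}\right) + q = f + q + \left(3 + f\right)^{\frac{3}{2}}$)
$-1649858 + 2578 s{\left(-21,25 \right)} = -1649858 + 2578 \left(-21 + 25 + \left(3 - 21\right)^{\frac{3}{2}}\right) = -1649858 + 2578 \left(-21 + 25 + \left(-18\right)^{\frac{3}{2}}\right) = -1649858 + 2578 \left(-21 + 25 - 54 i \sqrt{2}\right) = -1649858 + 2578 \left(4 - 54 i \sqrt{2}\right) = -1649858 + \left(10312 - 139212 i \sqrt{2}\right) = -1639546 - 139212 i \sqrt{2}$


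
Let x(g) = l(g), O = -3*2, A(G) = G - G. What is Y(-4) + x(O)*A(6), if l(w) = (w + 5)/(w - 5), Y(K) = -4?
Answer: -4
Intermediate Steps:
A(G) = 0
O = -6
l(w) = (5 + w)/(-5 + w)
x(g) = (5 + g)/(-5 + g)
Y(-4) + x(O)*A(6) = -4 + ((5 - 6)/(-5 - 6))*0 = -4 + (-1/(-11))*0 = -4 - 1/11*(-1)*0 = -4 + (1/11)*0 = -4 + 0 = -4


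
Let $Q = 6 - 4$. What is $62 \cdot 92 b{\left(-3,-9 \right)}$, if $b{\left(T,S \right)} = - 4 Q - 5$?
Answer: $-74152$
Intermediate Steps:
$Q = 2$ ($Q = 6 - 4 = 2$)
$b{\left(T,S \right)} = -13$ ($b{\left(T,S \right)} = \left(-4\right) 2 - 5 = -8 - 5 = -13$)
$62 \cdot 92 b{\left(-3,-9 \right)} = 62 \cdot 92 \left(-13\right) = 5704 \left(-13\right) = -74152$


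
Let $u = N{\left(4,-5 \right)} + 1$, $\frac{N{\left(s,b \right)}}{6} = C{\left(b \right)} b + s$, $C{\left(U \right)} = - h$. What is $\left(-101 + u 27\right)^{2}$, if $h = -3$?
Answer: $3444736$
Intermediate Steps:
$C{\left(U \right)} = 3$ ($C{\left(U \right)} = \left(-1\right) \left(-3\right) = 3$)
$N{\left(s,b \right)} = 6 s + 18 b$ ($N{\left(s,b \right)} = 6 \left(3 b + s\right) = 6 \left(s + 3 b\right) = 6 s + 18 b$)
$u = -65$ ($u = \left(6 \cdot 4 + 18 \left(-5\right)\right) + 1 = \left(24 - 90\right) + 1 = -66 + 1 = -65$)
$\left(-101 + u 27\right)^{2} = \left(-101 - 1755\right)^{2} = \left(-1856\right)^{2} = 3444736$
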